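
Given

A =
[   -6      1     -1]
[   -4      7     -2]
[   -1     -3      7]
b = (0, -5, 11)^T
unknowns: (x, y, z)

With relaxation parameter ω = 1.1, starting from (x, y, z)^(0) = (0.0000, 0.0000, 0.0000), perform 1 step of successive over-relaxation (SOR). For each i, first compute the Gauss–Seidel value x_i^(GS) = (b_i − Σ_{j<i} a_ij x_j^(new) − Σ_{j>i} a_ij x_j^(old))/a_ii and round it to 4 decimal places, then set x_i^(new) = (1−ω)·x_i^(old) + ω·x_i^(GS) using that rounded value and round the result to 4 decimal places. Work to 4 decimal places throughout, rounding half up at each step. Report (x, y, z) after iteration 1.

Iteration 1:
  x: GS value = (0 - (1)·0.0000 - (-1)·0.0000) / (-6) = 0.0000;  x ← (1−ω)·0.0000 + ω·0.0000 = 0.0000
  y: GS value = (-5 - (-4)·0.0000 - (-2)·0.0000) / (7) = -0.7143;  y ← (1−ω)·0.0000 + ω·-0.7143 = -0.7857
  z: GS value = (11 - (-1)·0.0000 - (-3)·-0.7857) / (7) = 1.2347;  z ← (1−ω)·0.0000 + ω·1.2347 = 1.3582

(0.0000, -0.7857, 1.3582)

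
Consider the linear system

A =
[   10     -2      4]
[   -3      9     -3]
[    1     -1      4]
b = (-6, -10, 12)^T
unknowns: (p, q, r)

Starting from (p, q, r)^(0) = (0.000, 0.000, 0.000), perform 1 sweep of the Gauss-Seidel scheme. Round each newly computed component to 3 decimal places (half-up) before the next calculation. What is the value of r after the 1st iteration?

Iteration 1:
  p = (-6 - (-2)·0.000 - (4)·0.000) / (10) = -0.600
  q = (-10 - (-3)·-0.600 - (-3)·0.000) / (9) = -1.311
  r = (12 - (1)·-0.600 - (-1)·-1.311) / (4) = 2.822

2.822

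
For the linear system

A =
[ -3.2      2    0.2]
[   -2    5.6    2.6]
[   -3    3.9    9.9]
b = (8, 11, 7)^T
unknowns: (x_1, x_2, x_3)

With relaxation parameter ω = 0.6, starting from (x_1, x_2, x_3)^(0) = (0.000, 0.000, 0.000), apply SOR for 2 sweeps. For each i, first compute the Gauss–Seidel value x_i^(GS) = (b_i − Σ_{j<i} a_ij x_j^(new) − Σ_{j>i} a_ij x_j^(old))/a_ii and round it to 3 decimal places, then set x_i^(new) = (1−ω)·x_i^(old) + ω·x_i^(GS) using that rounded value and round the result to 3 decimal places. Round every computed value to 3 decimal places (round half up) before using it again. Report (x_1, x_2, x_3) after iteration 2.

Iteration 1:
  x_1: GS value = (8 - (2)·0.000 - (0.2)·0.000) / (-3.2) = -2.500;  x_1 ← (1−ω)·0.000 + ω·-2.500 = -1.500
  x_2: GS value = (11 - (-2)·-1.500 - (2.6)·0.000) / (5.6) = 1.429;  x_2 ← (1−ω)·0.000 + ω·1.429 = 0.857
  x_3: GS value = (7 - (-3)·-1.500 - (3.9)·0.857) / (9.9) = -0.085;  x_3 ← (1−ω)·0.000 + ω·-0.085 = -0.051
Iteration 2:
  x_1: GS value = (8 - (2)·0.857 - (0.2)·-0.051) / (-3.2) = -1.968;  x_1 ← (1−ω)·-1.500 + ω·-1.968 = -1.781
  x_2: GS value = (11 - (-2)·-1.781 - (2.6)·-0.051) / (5.6) = 1.352;  x_2 ← (1−ω)·0.857 + ω·1.352 = 1.154
  x_3: GS value = (7 - (-3)·-1.781 - (3.9)·1.154) / (9.9) = -0.287;  x_3 ← (1−ω)·-0.051 + ω·-0.287 = -0.193

(-1.781, 1.154, -0.193)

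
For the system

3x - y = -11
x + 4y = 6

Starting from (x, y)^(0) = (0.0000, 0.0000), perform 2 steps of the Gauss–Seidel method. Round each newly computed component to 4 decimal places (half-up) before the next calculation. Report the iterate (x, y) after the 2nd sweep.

(-2.8611, 2.2153)

Iteration 1:
  x = (-11 - (-1)·0.0000) / (3) = -3.6667
  y = (6 - (1)·-3.6667) / (4) = 2.4167
Iteration 2:
  x = (-11 - (-1)·2.4167) / (3) = -2.8611
  y = (6 - (1)·-2.8611) / (4) = 2.2153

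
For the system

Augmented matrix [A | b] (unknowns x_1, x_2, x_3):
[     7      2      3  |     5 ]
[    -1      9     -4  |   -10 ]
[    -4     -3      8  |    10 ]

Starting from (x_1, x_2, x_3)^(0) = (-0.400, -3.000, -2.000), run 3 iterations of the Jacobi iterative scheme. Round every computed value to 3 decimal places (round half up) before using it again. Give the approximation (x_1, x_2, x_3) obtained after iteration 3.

(0.237, -0.209, 1.587)

Iteration 1:
  x_1 = (5 - (2)·-3.000 - (3)·-2.000) / (7) = 2.429
  x_2 = (-10 - (-1)·-0.400 - (-4)·-2.000) / (9) = -2.044
  x_3 = (10 - (-4)·-0.400 - (-3)·-3.000) / (8) = -0.075
Iteration 2:
  x_1 = (5 - (2)·-2.044 - (3)·-0.075) / (7) = 1.330
  x_2 = (-10 - (-1)·2.429 - (-4)·-0.075) / (9) = -0.875
  x_3 = (10 - (-4)·2.429 - (-3)·-2.044) / (8) = 1.698
Iteration 3:
  x_1 = (5 - (2)·-0.875 - (3)·1.698) / (7) = 0.237
  x_2 = (-10 - (-1)·1.330 - (-4)·1.698) / (9) = -0.209
  x_3 = (10 - (-4)·1.330 - (-3)·-0.875) / (8) = 1.587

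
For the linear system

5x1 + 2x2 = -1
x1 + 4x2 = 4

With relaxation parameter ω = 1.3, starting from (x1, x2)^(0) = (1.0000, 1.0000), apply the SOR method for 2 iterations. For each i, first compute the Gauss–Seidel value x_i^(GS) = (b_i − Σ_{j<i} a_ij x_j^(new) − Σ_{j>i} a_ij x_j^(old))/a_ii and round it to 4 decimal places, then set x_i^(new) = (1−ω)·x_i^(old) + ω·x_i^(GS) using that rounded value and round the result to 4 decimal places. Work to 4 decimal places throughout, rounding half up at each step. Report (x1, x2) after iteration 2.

Iteration 1:
  x1: GS value = (-1 - (2)·1.0000) / (5) = -0.6000;  x1 ← (1−ω)·1.0000 + ω·-0.6000 = -1.0800
  x2: GS value = (4 - (1)·-1.0800) / (4) = 1.2700;  x2 ← (1−ω)·1.0000 + ω·1.2700 = 1.3510
Iteration 2:
  x1: GS value = (-1 - (2)·1.3510) / (5) = -0.7404;  x1 ← (1−ω)·-1.0800 + ω·-0.7404 = -0.6385
  x2: GS value = (4 - (1)·-0.6385) / (4) = 1.1596;  x2 ← (1−ω)·1.3510 + ω·1.1596 = 1.1022

(-0.6385, 1.1022)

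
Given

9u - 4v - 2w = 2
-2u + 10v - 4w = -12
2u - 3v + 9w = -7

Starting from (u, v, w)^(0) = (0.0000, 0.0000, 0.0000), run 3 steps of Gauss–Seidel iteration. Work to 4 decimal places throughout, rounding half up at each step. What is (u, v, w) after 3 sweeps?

(-0.8548, -1.8718, -1.2118)

Iteration 1:
  u = (2 - (-4)·0.0000 - (-2)·0.0000) / (9) = 0.2222
  v = (-12 - (-2)·0.2222 - (-4)·0.0000) / (10) = -1.1556
  w = (-7 - (2)·0.2222 - (-3)·-1.1556) / (9) = -1.2124
Iteration 2:
  u = (2 - (-4)·-1.1556 - (-2)·-1.2124) / (9) = -0.5608
  v = (-12 - (-2)·-0.5608 - (-4)·-1.2124) / (10) = -1.7971
  w = (-7 - (2)·-0.5608 - (-3)·-1.7971) / (9) = -1.2522
Iteration 3:
  u = (2 - (-4)·-1.7971 - (-2)·-1.2522) / (9) = -0.8548
  v = (-12 - (-2)·-0.8548 - (-4)·-1.2522) / (10) = -1.8718
  w = (-7 - (2)·-0.8548 - (-3)·-1.8718) / (9) = -1.2118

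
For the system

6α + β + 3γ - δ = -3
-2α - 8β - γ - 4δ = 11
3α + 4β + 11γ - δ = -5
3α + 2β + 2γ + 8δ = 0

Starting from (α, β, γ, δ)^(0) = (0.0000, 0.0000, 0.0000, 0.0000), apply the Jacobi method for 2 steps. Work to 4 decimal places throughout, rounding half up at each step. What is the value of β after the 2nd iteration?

-1.1932

Iteration 1:
  α = (-3 - (1)·0.0000 - (3)·0.0000 - (-1)·0.0000) / (6) = -0.5000
  β = (11 - (-2)·0.0000 - (-1)·0.0000 - (-4)·0.0000) / (-8) = -1.3750
  γ = (-5 - (3)·0.0000 - (4)·0.0000 - (-1)·0.0000) / (11) = -0.4545
  δ = (0 - (3)·0.0000 - (2)·0.0000 - (2)·0.0000) / (8) = 0.0000
Iteration 2:
  α = (-3 - (1)·-1.3750 - (3)·-0.4545 - (-1)·0.0000) / (6) = -0.0436
  β = (11 - (-2)·-0.5000 - (-1)·-0.4545 - (-4)·0.0000) / (-8) = -1.1932
  γ = (-5 - (3)·-0.5000 - (4)·-1.3750 - (-1)·0.0000) / (11) = 0.1818
  δ = (0 - (3)·-0.5000 - (2)·-1.3750 - (2)·-0.4545) / (8) = 0.6449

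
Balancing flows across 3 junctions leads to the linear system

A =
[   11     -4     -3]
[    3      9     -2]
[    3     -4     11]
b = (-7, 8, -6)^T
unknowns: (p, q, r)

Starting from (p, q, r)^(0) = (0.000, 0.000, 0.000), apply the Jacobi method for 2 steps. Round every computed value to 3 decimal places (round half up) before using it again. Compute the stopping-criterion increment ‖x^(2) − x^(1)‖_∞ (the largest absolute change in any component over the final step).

0.496

Iteration 1:
  p = (-7 - (-4)·0.000 - (-3)·0.000) / (11) = -0.636
  q = (8 - (3)·0.000 - (-2)·0.000) / (9) = 0.889
  r = (-6 - (3)·0.000 - (-4)·0.000) / (11) = -0.545
Iteration 2:
  p = (-7 - (-4)·0.889 - (-3)·-0.545) / (11) = -0.462
  q = (8 - (3)·-0.636 - (-2)·-0.545) / (9) = 0.980
  r = (-6 - (3)·-0.636 - (-4)·0.889) / (11) = -0.049
Change: (0.174, 0.091, 0.496) → max |·| = 0.496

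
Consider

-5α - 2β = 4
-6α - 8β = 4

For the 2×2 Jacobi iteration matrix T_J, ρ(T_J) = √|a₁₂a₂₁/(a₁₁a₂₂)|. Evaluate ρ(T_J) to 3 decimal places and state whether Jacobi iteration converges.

a₁₂a₂₁/(a₁₁a₂₂) = (-2)·(-6) / ((-5)·(-8)) = 0.300000
ρ = √|0.300000| = √0.300000 = 0.548
ρ < 1, so Jacobi converges

0.548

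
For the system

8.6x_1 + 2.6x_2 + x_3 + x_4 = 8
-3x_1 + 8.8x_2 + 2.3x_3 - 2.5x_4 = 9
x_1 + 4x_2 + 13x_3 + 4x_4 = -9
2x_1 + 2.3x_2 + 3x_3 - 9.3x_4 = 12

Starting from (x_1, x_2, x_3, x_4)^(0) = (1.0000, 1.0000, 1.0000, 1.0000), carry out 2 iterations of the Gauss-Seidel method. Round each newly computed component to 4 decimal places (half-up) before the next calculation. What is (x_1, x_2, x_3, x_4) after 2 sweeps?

Iteration 1:
  x_1 = (8 - (2.6)·1.0000 - (1)·1.0000 - (1)·1.0000) / (8.6) = 0.3953
  x_2 = (9 - (-3)·0.3953 - (2.3)·1.0000 - (-2.5)·1.0000) / (8.8) = 1.1802
  x_3 = (-9 - (1)·0.3953 - (4)·1.1802 - (4)·1.0000) / (13) = -1.3935
  x_4 = (12 - (2)·0.3953 - (2.3)·1.1802 - (3)·-1.3935) / (-9.3) = -1.3630
Iteration 2:
  x_1 = (8 - (2.6)·1.1802 - (1)·-1.3935 - (1)·-1.3630) / (8.6) = 0.8940
  x_2 = (9 - (-3)·0.8940 - (2.3)·-1.3935 - (-2.5)·-1.3630) / (8.8) = 1.3045
  x_3 = (-9 - (1)·0.8940 - (4)·1.3045 - (4)·-1.3630) / (13) = -0.7431
  x_4 = (12 - (2)·0.8940 - (2.3)·1.3045 - (3)·-0.7431) / (-9.3) = -1.0152

(0.8940, 1.3045, -0.7431, -1.0152)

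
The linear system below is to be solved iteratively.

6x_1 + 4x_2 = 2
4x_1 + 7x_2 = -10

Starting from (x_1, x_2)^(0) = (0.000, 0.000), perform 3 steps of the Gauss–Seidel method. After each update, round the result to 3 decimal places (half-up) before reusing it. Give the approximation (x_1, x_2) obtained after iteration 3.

Iteration 1:
  x_1 = (2 - (4)·0.000) / (6) = 0.333
  x_2 = (-10 - (4)·0.333) / (7) = -1.619
Iteration 2:
  x_1 = (2 - (4)·-1.619) / (6) = 1.413
  x_2 = (-10 - (4)·1.413) / (7) = -2.236
Iteration 3:
  x_1 = (2 - (4)·-2.236) / (6) = 1.824
  x_2 = (-10 - (4)·1.824) / (7) = -2.471

(1.824, -2.471)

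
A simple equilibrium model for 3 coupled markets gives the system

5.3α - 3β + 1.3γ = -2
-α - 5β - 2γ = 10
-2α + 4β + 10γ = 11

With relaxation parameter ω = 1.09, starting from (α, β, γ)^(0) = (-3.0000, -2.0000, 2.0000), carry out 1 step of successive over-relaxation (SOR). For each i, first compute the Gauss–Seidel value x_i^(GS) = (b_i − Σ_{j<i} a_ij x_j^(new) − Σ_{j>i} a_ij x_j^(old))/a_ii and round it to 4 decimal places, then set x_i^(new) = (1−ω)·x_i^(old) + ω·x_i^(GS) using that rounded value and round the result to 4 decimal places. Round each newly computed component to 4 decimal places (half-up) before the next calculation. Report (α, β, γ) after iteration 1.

Iteration 1:
  α: GS value = (-2 - (-3)·-2.0000 - (1.3)·2.0000) / (5.3) = -2.0000;  α ← (1−ω)·-3.0000 + ω·-2.0000 = -1.9100
  β: GS value = (10 - (-1)·-1.9100 - (-2)·2.0000) / (-5) = -2.4180;  β ← (1−ω)·-2.0000 + ω·-2.4180 = -2.4556
  γ: GS value = (11 - (-2)·-1.9100 - (4)·-2.4556) / (10) = 1.7002;  γ ← (1−ω)·2.0000 + ω·1.7002 = 1.6732

(-1.9100, -2.4556, 1.6732)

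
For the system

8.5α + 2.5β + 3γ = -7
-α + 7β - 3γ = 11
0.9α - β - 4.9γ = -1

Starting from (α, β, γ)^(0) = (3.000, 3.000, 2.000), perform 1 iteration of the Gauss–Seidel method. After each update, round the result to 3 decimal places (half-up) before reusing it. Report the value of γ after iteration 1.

-0.664

Iteration 1:
  α = (-7 - (2.5)·3.000 - (3)·2.000) / (8.5) = -2.412
  β = (11 - (-1)·-2.412 - (-3)·2.000) / (7) = 2.084
  γ = (-1 - (0.9)·-2.412 - (-1)·2.084) / (-4.9) = -0.664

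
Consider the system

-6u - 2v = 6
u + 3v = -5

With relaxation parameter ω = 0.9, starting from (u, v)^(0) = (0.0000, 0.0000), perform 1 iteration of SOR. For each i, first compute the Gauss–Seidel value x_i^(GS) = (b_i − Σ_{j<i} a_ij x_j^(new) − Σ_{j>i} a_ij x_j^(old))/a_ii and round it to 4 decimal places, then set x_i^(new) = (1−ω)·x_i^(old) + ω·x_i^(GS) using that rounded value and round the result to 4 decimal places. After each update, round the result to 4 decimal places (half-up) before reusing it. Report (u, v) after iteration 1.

(-0.9000, -1.2300)

Iteration 1:
  u: GS value = (6 - (-2)·0.0000) / (-6) = -1.0000;  u ← (1−ω)·0.0000 + ω·-1.0000 = -0.9000
  v: GS value = (-5 - (1)·-0.9000) / (3) = -1.3667;  v ← (1−ω)·0.0000 + ω·-1.3667 = -1.2300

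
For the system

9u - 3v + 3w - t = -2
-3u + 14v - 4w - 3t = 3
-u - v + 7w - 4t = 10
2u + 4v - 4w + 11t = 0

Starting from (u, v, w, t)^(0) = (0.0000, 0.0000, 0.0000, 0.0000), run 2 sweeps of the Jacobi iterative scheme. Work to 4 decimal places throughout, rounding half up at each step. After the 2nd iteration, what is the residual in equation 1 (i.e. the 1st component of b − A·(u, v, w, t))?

1.5672

Iteration 1:
  u = (-2 - (-3)·0.0000 - (3)·0.0000 - (-1)·0.0000) / (9) = -0.2222
  v = (3 - (-3)·0.0000 - (-4)·0.0000 - (-3)·0.0000) / (14) = 0.2143
  w = (10 - (-1)·0.0000 - (-1)·0.0000 - (-4)·0.0000) / (7) = 1.4286
  t = (0 - (2)·0.0000 - (4)·0.0000 - (-4)·0.0000) / (11) = 0.0000
Iteration 2:
  u = (-2 - (-3)·0.2143 - (3)·1.4286 - (-1)·0.0000) / (9) = -0.6270
  v = (3 - (-3)·-0.2222 - (-4)·1.4286 - (-3)·0.0000) / (14) = 0.5748
  w = (10 - (-1)·-0.2222 - (-1)·0.2143 - (-4)·0.0000) / (7) = 1.4274
  t = (0 - (2)·-0.2222 - (4)·0.2143 - (-4)·1.4286) / (11) = 0.4820
Residual b − A·x = (1.5672, 0.2274, 1.8840, -0.6376)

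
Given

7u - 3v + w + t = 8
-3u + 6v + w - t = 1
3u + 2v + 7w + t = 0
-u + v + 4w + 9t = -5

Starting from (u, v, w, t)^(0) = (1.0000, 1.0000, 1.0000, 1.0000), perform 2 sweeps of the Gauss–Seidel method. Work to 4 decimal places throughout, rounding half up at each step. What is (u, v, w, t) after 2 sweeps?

(1.6350, 1.1231, -1.0085, -0.0505)

Iteration 1:
  u = (8 - (-3)·1.0000 - (1)·1.0000 - (1)·1.0000) / (7) = 1.2857
  v = (1 - (-3)·1.2857 - (1)·1.0000 - (-1)·1.0000) / (6) = 0.8095
  w = (0 - (3)·1.2857 - (2)·0.8095 - (1)·1.0000) / (7) = -0.9252
  t = (-5 - (-1)·1.2857 - (1)·0.8095 - (4)·-0.9252) / (9) = -0.0914
Iteration 2:
  u = (8 - (-3)·0.8095 - (1)·-0.9252 - (1)·-0.0914) / (7) = 1.6350
  v = (1 - (-3)·1.6350 - (1)·-0.9252 - (-1)·-0.0914) / (6) = 1.1231
  w = (0 - (3)·1.6350 - (2)·1.1231 - (1)·-0.0914) / (7) = -1.0085
  t = (-5 - (-1)·1.6350 - (1)·1.1231 - (4)·-1.0085) / (9) = -0.0505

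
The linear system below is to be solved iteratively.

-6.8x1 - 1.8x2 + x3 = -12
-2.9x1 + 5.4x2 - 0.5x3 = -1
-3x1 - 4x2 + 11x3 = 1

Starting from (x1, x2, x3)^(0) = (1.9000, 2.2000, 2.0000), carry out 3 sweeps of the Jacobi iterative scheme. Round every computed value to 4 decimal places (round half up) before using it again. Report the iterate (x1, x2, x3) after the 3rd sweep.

Iteration 1:
  x1 = (-12 - (-1.8)·2.2000 - (1)·2.0000) / (-6.8) = 1.4765
  x2 = (-1 - (-2.9)·1.9000 - (-0.5)·2.0000) / (5.4) = 1.0204
  x3 = (1 - (-3)·1.9000 - (-4)·2.2000) / (11) = 1.4091
Iteration 2:
  x1 = (-12 - (-1.8)·1.0204 - (1)·1.4091) / (-6.8) = 1.7018
  x2 = (-1 - (-2.9)·1.4765 - (-0.5)·1.4091) / (5.4) = 0.7382
  x3 = (1 - (-3)·1.4765 - (-4)·1.0204) / (11) = 0.8646
Iteration 3:
  x1 = (-12 - (-1.8)·0.7382 - (1)·0.8646) / (-6.8) = 1.6964
  x2 = (-1 - (-2.9)·1.7018 - (-0.5)·0.8646) / (5.4) = 0.8088
  x3 = (1 - (-3)·1.7018 - (-4)·0.7382) / (11) = 0.8235

(1.6964, 0.8088, 0.8235)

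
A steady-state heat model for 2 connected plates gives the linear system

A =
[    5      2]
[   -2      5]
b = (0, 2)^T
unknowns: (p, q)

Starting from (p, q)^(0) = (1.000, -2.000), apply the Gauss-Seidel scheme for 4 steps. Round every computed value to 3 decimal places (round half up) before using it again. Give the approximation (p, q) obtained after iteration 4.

(-0.142, 0.343)

Iteration 1:
  p = (0 - (2)·-2.000) / (5) = 0.800
  q = (2 - (-2)·0.800) / (5) = 0.720
Iteration 2:
  p = (0 - (2)·0.720) / (5) = -0.288
  q = (2 - (-2)·-0.288) / (5) = 0.285
Iteration 3:
  p = (0 - (2)·0.285) / (5) = -0.114
  q = (2 - (-2)·-0.114) / (5) = 0.354
Iteration 4:
  p = (0 - (2)·0.354) / (5) = -0.142
  q = (2 - (-2)·-0.142) / (5) = 0.343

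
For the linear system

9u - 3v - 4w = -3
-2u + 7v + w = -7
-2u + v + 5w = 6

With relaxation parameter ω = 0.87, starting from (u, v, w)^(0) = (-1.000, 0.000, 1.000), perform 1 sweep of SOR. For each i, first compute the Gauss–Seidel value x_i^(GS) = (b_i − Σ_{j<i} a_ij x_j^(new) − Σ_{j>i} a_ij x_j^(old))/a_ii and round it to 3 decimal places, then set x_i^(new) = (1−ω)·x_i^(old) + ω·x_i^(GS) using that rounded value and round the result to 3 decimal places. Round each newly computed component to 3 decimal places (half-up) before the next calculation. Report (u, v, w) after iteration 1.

Iteration 1:
  u: GS value = (-3 - (-3)·0.000 - (-4)·1.000) / (9) = 0.111;  u ← (1−ω)·-1.000 + ω·0.111 = -0.033
  v: GS value = (-7 - (-2)·-0.033 - (1)·1.000) / (7) = -1.152;  v ← (1−ω)·0.000 + ω·-1.152 = -1.002
  w: GS value = (6 - (-2)·-0.033 - (1)·-1.002) / (5) = 1.387;  w ← (1−ω)·1.000 + ω·1.387 = 1.337

(-0.033, -1.002, 1.337)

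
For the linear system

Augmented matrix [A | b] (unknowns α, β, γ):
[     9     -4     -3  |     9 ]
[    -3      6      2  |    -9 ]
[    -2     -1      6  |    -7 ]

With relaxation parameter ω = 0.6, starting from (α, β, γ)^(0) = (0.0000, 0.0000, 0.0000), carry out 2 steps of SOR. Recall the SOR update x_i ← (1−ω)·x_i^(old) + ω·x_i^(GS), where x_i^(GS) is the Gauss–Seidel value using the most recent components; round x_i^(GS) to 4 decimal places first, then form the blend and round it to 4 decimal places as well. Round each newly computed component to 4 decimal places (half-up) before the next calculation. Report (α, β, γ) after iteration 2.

Iteration 1:
  α: GS value = (9 - (-4)·0.0000 - (-3)·0.0000) / (9) = 1.0000;  α ← (1−ω)·0.0000 + ω·1.0000 = 0.6000
  β: GS value = (-9 - (-3)·0.6000 - (2)·0.0000) / (6) = -1.2000;  β ← (1−ω)·0.0000 + ω·-1.2000 = -0.7200
  γ: GS value = (-7 - (-2)·0.6000 - (-1)·-0.7200) / (6) = -1.0867;  γ ← (1−ω)·0.0000 + ω·-1.0867 = -0.6520
Iteration 2:
  α: GS value = (9 - (-4)·-0.7200 - (-3)·-0.6520) / (9) = 0.4627;  α ← (1−ω)·0.6000 + ω·0.4627 = 0.5176
  β: GS value = (-9 - (-3)·0.5176 - (2)·-0.6520) / (6) = -1.0239;  β ← (1−ω)·-0.7200 + ω·-1.0239 = -0.9023
  γ: GS value = (-7 - (-2)·0.5176 - (-1)·-0.9023) / (6) = -1.1445;  γ ← (1−ω)·-0.6520 + ω·-1.1445 = -0.9475

(0.5176, -0.9023, -0.9475)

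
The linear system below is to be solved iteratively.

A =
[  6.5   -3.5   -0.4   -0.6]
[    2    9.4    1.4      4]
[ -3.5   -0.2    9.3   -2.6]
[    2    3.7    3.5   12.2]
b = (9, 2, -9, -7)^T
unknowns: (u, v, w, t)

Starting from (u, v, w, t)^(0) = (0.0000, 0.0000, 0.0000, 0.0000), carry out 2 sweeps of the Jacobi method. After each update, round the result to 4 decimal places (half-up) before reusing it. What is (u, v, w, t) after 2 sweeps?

(1.3867, 0.3065, -0.6025, -0.5877)

Iteration 1:
  u = (9 - (-3.5)·0.0000 - (-0.4)·0.0000 - (-0.6)·0.0000) / (6.5) = 1.3846
  v = (2 - (2)·0.0000 - (1.4)·0.0000 - (4)·0.0000) / (9.4) = 0.2128
  w = (-9 - (-3.5)·0.0000 - (-0.2)·0.0000 - (-2.6)·0.0000) / (9.3) = -0.9677
  t = (-7 - (2)·0.0000 - (3.7)·0.0000 - (3.5)·0.0000) / (12.2) = -0.5738
Iteration 2:
  u = (9 - (-3.5)·0.2128 - (-0.4)·-0.9677 - (-0.6)·-0.5738) / (6.5) = 1.3867
  v = (2 - (2)·1.3846 - (1.4)·-0.9677 - (4)·-0.5738) / (9.4) = 0.3065
  w = (-9 - (-3.5)·1.3846 - (-0.2)·0.2128 - (-2.6)·-0.5738) / (9.3) = -0.6025
  t = (-7 - (2)·1.3846 - (3.7)·0.2128 - (3.5)·-0.9677) / (12.2) = -0.5877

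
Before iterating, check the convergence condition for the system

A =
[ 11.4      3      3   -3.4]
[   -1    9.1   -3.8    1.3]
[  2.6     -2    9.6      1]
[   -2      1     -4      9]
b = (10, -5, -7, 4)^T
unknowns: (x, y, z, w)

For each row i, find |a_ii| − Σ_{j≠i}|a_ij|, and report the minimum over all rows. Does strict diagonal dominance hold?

row 1: |11.4| − (3+3+3.4) = 2
row 2: |9.1| − (1+3.8+1.3) = 3
row 3: |9.6| − (2.6+2+1) = 4
row 4: |9| − (2+1+4) = 2
minimum over rows = 2 → strictly diagonally dominant (convergence guaranteed)

2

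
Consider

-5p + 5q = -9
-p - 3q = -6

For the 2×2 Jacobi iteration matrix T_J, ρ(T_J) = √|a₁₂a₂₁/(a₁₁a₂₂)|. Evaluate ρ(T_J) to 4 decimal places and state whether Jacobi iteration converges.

a₁₂a₂₁/(a₁₁a₂₂) = (5)·(-1) / ((-5)·(-3)) = -0.333333
ρ = √|-0.333333| = √0.333333 = 0.5774
ρ < 1, so Jacobi converges

0.5774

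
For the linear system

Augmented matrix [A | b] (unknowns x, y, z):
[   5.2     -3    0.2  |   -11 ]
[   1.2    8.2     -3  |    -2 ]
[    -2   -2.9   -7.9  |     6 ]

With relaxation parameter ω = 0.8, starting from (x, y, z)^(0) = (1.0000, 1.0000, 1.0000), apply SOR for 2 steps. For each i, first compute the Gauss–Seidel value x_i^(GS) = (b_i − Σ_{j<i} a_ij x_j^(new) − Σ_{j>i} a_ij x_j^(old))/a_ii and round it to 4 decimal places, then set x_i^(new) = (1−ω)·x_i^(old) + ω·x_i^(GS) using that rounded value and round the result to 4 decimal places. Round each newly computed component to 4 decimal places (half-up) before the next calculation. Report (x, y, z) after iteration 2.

Iteration 1:
  x: GS value = (-11 - (-3)·1.0000 - (0.2)·1.0000) / (5.2) = -1.5769;  x ← (1−ω)·1.0000 + ω·-1.5769 = -1.0615
  y: GS value = (-2 - (1.2)·-1.0615 - (-3)·1.0000) / (8.2) = 0.2773;  y ← (1−ω)·1.0000 + ω·0.2773 = 0.4218
  z: GS value = (6 - (-2)·-1.0615 - (-2.9)·0.4218) / (-7.9) = -0.6456;  z ← (1−ω)·1.0000 + ω·-0.6456 = -0.3165
Iteration 2:
  x: GS value = (-11 - (-3)·0.4218 - (0.2)·-0.3165) / (5.2) = -1.8599;  x ← (1−ω)·-1.0615 + ω·-1.8599 = -1.7002
  y: GS value = (-2 - (1.2)·-1.7002 - (-3)·-0.3165) / (8.2) = -0.1109;  y ← (1−ω)·0.4218 + ω·-0.1109 = -0.0044
  z: GS value = (6 - (-2)·-1.7002 - (-2.9)·-0.0044) / (-7.9) = -0.3274;  z ← (1−ω)·-0.3165 + ω·-0.3274 = -0.3252

(-1.7002, -0.0044, -0.3252)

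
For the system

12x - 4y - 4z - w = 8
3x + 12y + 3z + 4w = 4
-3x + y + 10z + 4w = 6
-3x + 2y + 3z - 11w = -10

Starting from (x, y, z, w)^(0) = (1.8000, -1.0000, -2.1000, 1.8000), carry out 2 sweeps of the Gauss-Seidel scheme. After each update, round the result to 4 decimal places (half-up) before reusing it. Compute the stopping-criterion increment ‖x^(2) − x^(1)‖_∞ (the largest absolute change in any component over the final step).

Iteration 1:
  x = (8 - (-4)·-1.0000 - (-4)·-2.1000 - (-1)·1.8000) / (12) = -0.2167
  y = (4 - (3)·-0.2167 - (3)·-2.1000 - (4)·1.8000) / (12) = 0.3125
  z = (6 - (-3)·-0.2167 - (1)·0.3125 - (4)·1.8000) / (10) = -0.2163
  w = (-10 - (-3)·-0.2167 - (2)·0.3125 - (3)·-0.2163) / (-11) = 0.9660
Iteration 2:
  x = (8 - (-4)·0.3125 - (-4)·-0.2163 - (-1)·0.9660) / (12) = 0.7792
  y = (4 - (3)·0.7792 - (3)·-0.2163 - (4)·0.9660) / (12) = -0.1294
  z = (6 - (-3)·0.7792 - (1)·-0.1294 - (4)·0.9660) / (10) = 0.4603
  w = (-10 - (-3)·0.7792 - (2)·-0.1294 - (3)·0.4603) / (-11) = 0.7986
Change: (0.9959, -0.4419, 0.6766, -0.1674) → max |·| = 0.9959

0.9959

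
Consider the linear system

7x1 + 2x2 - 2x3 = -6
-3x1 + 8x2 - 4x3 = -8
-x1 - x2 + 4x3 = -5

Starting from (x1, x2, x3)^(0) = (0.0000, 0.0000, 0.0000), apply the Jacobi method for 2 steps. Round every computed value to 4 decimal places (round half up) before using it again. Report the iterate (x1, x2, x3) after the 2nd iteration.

Iteration 1:
  x1 = (-6 - (2)·0.0000 - (-2)·0.0000) / (7) = -0.8571
  x2 = (-8 - (-3)·0.0000 - (-4)·0.0000) / (8) = -1.0000
  x3 = (-5 - (-1)·0.0000 - (-1)·0.0000) / (4) = -1.2500
Iteration 2:
  x1 = (-6 - (2)·-1.0000 - (-2)·-1.2500) / (7) = -0.9286
  x2 = (-8 - (-3)·-0.8571 - (-4)·-1.2500) / (8) = -1.9464
  x3 = (-5 - (-1)·-0.8571 - (-1)·-1.0000) / (4) = -1.7143

(-0.9286, -1.9464, -1.7143)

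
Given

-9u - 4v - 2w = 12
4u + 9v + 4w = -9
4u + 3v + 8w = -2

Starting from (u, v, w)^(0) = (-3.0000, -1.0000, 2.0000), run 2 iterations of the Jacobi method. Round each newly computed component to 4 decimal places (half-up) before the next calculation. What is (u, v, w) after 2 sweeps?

(-1.4475, -1.1296, 0.6250)

Iteration 1:
  u = (12 - (-4)·-1.0000 - (-2)·2.0000) / (-9) = -1.3333
  v = (-9 - (4)·-3.0000 - (4)·2.0000) / (9) = -0.5556
  w = (-2 - (4)·-3.0000 - (3)·-1.0000) / (8) = 1.6250
Iteration 2:
  u = (12 - (-4)·-0.5556 - (-2)·1.6250) / (-9) = -1.4475
  v = (-9 - (4)·-1.3333 - (4)·1.6250) / (9) = -1.1296
  w = (-2 - (4)·-1.3333 - (3)·-0.5556) / (8) = 0.6250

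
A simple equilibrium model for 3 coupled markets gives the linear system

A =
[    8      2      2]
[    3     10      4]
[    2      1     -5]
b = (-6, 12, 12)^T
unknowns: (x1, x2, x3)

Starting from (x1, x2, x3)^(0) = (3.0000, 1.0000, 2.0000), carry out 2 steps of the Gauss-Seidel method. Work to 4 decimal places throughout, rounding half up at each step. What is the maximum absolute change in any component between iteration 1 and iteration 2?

Iteration 1:
  x1 = (-6 - (2)·1.0000 - (2)·2.0000) / (8) = -1.5000
  x2 = (12 - (3)·-1.5000 - (4)·2.0000) / (10) = 0.8500
  x3 = (12 - (2)·-1.5000 - (1)·0.8500) / (-5) = -2.8300
Iteration 2:
  x1 = (-6 - (2)·0.8500 - (2)·-2.8300) / (8) = -0.2550
  x2 = (12 - (3)·-0.2550 - (4)·-2.8300) / (10) = 2.4085
  x3 = (12 - (2)·-0.2550 - (1)·2.4085) / (-5) = -2.0203
Change: (1.2450, 1.5585, 0.8097) → max |·| = 1.5585

1.5585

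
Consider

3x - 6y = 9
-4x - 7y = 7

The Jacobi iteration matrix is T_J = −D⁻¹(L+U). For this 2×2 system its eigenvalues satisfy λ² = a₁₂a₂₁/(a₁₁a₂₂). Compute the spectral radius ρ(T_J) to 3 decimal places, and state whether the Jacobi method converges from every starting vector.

a₁₂a₂₁/(a₁₁a₂₂) = (-6)·(-4) / ((3)·(-7)) = -1.142857
ρ = √|-1.142857| = √1.142857 = 1.069
ρ > 1, so Jacobi diverges

1.069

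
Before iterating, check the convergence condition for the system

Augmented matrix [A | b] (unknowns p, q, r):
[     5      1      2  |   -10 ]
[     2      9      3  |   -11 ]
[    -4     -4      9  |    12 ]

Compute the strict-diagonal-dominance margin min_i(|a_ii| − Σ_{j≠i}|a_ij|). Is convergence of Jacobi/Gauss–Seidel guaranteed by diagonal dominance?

row 1: |5| − (1+2) = 2
row 2: |9| − (2+3) = 4
row 3: |9| − (4+4) = 1
minimum over rows = 1 → strictly diagonally dominant (convergence guaranteed)

1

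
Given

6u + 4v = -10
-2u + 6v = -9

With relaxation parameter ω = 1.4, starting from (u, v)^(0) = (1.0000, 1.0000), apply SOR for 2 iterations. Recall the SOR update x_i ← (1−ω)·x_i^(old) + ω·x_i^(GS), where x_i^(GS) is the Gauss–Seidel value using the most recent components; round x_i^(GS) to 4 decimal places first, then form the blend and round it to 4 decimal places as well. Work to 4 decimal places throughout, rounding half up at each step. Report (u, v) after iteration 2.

Iteration 1:
  u: GS value = (-10 - (4)·1.0000) / (6) = -2.3333;  u ← (1−ω)·1.0000 + ω·-2.3333 = -3.6666
  v: GS value = (-9 - (-2)·-3.6666) / (6) = -2.7222;  v ← (1−ω)·1.0000 + ω·-2.7222 = -4.2111
Iteration 2:
  u: GS value = (-10 - (4)·-4.2111) / (6) = 1.1407;  u ← (1−ω)·-3.6666 + ω·1.1407 = 3.0636
  v: GS value = (-9 - (-2)·3.0636) / (6) = -0.4788;  v ← (1−ω)·-4.2111 + ω·-0.4788 = 1.0141

(3.0636, 1.0141)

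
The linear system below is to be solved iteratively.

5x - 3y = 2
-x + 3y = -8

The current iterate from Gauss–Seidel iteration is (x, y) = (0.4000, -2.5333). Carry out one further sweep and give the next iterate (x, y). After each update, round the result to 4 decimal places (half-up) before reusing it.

(-1.1200, -3.0400)

One sweep:
  x = (2 - (-3)·-2.5333) / (5) = -1.1200
  y = (-8 - (-1)·-1.1200) / (3) = -3.0400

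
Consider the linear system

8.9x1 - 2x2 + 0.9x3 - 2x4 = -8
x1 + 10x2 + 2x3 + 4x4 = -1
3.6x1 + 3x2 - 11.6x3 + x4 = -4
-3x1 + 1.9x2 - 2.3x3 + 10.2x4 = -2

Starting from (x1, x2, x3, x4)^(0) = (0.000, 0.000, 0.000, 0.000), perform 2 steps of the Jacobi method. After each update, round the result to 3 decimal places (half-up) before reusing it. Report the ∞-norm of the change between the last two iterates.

Iteration 1:
  x1 = (-8 - (-2)·0.000 - (0.9)·0.000 - (-2)·0.000) / (8.9) = -0.899
  x2 = (-1 - (1)·0.000 - (2)·0.000 - (4)·0.000) / (10) = -0.100
  x3 = (-4 - (3.6)·0.000 - (3)·0.000 - (1)·0.000) / (-11.6) = 0.345
  x4 = (-2 - (-3)·0.000 - (1.9)·0.000 - (-2.3)·0.000) / (10.2) = -0.196
Iteration 2:
  x1 = (-8 - (-2)·-0.100 - (0.9)·0.345 - (-2)·-0.196) / (8.9) = -1.000
  x2 = (-1 - (1)·-0.899 - (2)·0.345 - (4)·-0.196) / (10) = -0.001
  x3 = (-4 - (3.6)·-0.899 - (3)·-0.100 - (1)·-0.196) / (-11.6) = 0.023
  x4 = (-2 - (-3)·-0.899 - (1.9)·-0.100 - (-2.3)·0.345) / (10.2) = -0.364
Change: (-0.101, 0.099, -0.322, -0.168) → max |·| = 0.322

0.322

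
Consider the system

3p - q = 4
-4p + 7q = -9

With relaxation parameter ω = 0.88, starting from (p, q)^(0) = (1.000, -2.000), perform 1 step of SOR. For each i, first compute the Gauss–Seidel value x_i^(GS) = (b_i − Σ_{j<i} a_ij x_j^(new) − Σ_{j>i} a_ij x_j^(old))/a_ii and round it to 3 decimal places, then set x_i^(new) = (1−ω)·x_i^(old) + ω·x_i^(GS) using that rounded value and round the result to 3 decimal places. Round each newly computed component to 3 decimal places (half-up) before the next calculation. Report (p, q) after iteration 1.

Iteration 1:
  p: GS value = (4 - (-1)·-2.000) / (3) = 0.667;  p ← (1−ω)·1.000 + ω·0.667 = 0.707
  q: GS value = (-9 - (-4)·0.707) / (7) = -0.882;  q ← (1−ω)·-2.000 + ω·-0.882 = -1.016

(0.707, -1.016)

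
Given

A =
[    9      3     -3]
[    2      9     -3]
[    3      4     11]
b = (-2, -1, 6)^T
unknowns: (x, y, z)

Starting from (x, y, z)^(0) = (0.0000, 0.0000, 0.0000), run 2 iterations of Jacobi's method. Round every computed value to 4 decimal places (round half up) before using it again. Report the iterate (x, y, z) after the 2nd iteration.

Iteration 1:
  x = (-2 - (3)·0.0000 - (-3)·0.0000) / (9) = -0.2222
  y = (-1 - (2)·0.0000 - (-3)·0.0000) / (9) = -0.1111
  z = (6 - (3)·0.0000 - (4)·0.0000) / (11) = 0.5455
Iteration 2:
  x = (-2 - (3)·-0.1111 - (-3)·0.5455) / (9) = -0.0034
  y = (-1 - (2)·-0.2222 - (-3)·0.5455) / (9) = 0.1201
  z = (6 - (3)·-0.2222 - (4)·-0.1111) / (11) = 0.6465

(-0.0034, 0.1201, 0.6465)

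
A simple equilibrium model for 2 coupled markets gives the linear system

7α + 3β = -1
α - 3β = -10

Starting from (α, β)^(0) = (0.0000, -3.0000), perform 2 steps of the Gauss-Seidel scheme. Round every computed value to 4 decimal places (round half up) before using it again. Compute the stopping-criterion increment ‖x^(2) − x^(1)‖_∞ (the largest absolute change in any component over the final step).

Iteration 1:
  α = (-1 - (3)·-3.0000) / (7) = 1.1429
  β = (-10 - (1)·1.1429) / (-3) = 3.7143
Iteration 2:
  α = (-1 - (3)·3.7143) / (7) = -1.7347
  β = (-10 - (1)·-1.7347) / (-3) = 2.7551
Change: (-2.8776, -0.9592) → max |·| = 2.8776

2.8776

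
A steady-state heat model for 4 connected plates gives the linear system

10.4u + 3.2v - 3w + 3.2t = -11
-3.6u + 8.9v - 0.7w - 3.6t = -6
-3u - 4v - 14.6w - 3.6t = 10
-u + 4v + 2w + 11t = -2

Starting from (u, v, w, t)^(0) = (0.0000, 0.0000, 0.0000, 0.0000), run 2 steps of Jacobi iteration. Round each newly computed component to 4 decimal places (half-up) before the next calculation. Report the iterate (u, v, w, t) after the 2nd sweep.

(-0.9919, -1.2294, -0.2381, 0.0917)

Iteration 1:
  u = (-11 - (3.2)·0.0000 - (-3)·0.0000 - (3.2)·0.0000) / (10.4) = -1.0577
  v = (-6 - (-3.6)·0.0000 - (-0.7)·0.0000 - (-3.6)·0.0000) / (8.9) = -0.6742
  w = (10 - (-3)·0.0000 - (-4)·0.0000 - (-3.6)·0.0000) / (-14.6) = -0.6849
  t = (-2 - (-1)·0.0000 - (4)·0.0000 - (2)·0.0000) / (11) = -0.1818
Iteration 2:
  u = (-11 - (3.2)·-0.6742 - (-3)·-0.6849 - (3.2)·-0.1818) / (10.4) = -0.9919
  v = (-6 - (-3.6)·-1.0577 - (-0.7)·-0.6849 - (-3.6)·-0.1818) / (8.9) = -1.2294
  w = (10 - (-3)·-1.0577 - (-4)·-0.6742 - (-3.6)·-0.1818) / (-14.6) = -0.2381
  t = (-2 - (-1)·-1.0577 - (4)·-0.6742 - (2)·-0.6849) / (11) = 0.0917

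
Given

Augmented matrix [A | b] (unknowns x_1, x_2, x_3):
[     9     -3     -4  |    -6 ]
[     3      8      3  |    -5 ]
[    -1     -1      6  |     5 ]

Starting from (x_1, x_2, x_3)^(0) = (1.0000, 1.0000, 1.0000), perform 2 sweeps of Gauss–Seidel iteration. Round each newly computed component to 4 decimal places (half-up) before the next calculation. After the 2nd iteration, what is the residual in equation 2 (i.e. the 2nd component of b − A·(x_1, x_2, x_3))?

Iteration 1:
  x_1 = (-6 - (-3)·1.0000 - (-4)·1.0000) / (9) = 0.1111
  x_2 = (-5 - (3)·0.1111 - (3)·1.0000) / (8) = -1.0417
  x_3 = (5 - (-1)·0.1111 - (-1)·-1.0417) / (6) = 0.6782
Iteration 2:
  x_1 = (-6 - (-3)·-1.0417 - (-4)·0.6782) / (9) = -0.7125
  x_2 = (-5 - (3)·-0.7125 - (3)·0.6782) / (8) = -0.6121
  x_3 = (5 - (-1)·-0.7125 - (-1)·-0.6121) / (6) = 0.6126
Residual b − A·x = (1.0266, 0.1965, -0.0002)

0.1965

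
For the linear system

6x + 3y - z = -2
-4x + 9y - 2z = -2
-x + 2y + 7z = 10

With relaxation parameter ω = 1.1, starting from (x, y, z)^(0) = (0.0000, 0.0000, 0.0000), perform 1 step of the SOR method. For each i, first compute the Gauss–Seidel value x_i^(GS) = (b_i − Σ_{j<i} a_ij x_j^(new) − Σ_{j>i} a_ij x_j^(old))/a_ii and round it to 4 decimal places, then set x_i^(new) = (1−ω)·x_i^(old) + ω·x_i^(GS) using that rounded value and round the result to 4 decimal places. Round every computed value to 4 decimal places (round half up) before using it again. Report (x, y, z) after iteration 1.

(-0.3666, -0.4237, 1.6470)

Iteration 1:
  x: GS value = (-2 - (3)·0.0000 - (-1)·0.0000) / (6) = -0.3333;  x ← (1−ω)·0.0000 + ω·-0.3333 = -0.3666
  y: GS value = (-2 - (-4)·-0.3666 - (-2)·0.0000) / (9) = -0.3852;  y ← (1−ω)·0.0000 + ω·-0.3852 = -0.4237
  z: GS value = (10 - (-1)·-0.3666 - (2)·-0.4237) / (7) = 1.4973;  z ← (1−ω)·0.0000 + ω·1.4973 = 1.6470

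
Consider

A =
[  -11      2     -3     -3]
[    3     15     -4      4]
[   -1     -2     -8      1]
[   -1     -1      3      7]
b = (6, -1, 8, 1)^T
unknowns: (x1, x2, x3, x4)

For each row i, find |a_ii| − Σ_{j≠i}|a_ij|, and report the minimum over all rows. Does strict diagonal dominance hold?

2

row 1: |-11| − (2+3+3) = 3
row 2: |15| − (3+4+4) = 4
row 3: |-8| − (1+2+1) = 4
row 4: |7| − (1+1+3) = 2
minimum over rows = 2 → strictly diagonally dominant (convergence guaranteed)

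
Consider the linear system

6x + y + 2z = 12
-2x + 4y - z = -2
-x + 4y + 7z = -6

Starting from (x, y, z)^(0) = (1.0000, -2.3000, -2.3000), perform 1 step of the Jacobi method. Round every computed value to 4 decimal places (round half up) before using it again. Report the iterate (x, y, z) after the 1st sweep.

Iteration 1:
  x = (12 - (1)·-2.3000 - (2)·-2.3000) / (6) = 3.1500
  y = (-2 - (-2)·1.0000 - (-1)·-2.3000) / (4) = -0.5750
  z = (-6 - (-1)·1.0000 - (4)·-2.3000) / (7) = 0.6000

(3.1500, -0.5750, 0.6000)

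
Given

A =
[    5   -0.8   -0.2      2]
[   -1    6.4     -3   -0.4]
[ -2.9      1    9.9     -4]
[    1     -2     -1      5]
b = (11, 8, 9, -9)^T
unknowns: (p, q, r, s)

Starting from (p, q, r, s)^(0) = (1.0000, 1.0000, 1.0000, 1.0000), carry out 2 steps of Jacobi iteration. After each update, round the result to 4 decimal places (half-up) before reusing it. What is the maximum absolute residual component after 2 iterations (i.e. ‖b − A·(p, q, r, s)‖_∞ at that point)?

Iteration 1:
  p = (11 - (-0.8)·1.0000 - (-0.2)·1.0000 - (2)·1.0000) / (5) = 2.0000
  q = (8 - (-1)·1.0000 - (-3)·1.0000 - (-0.4)·1.0000) / (6.4) = 1.9375
  r = (9 - (-2.9)·1.0000 - (1)·1.0000 - (-4)·1.0000) / (9.9) = 1.5051
  s = (-9 - (1)·1.0000 - (-2)·1.0000 - (-1)·1.0000) / (5) = -1.4000
Iteration 2:
  p = (11 - (-0.8)·1.9375 - (-0.2)·1.5051 - (2)·-1.4000) / (5) = 3.1302
  q = (8 - (-1)·2.0000 - (-3)·1.5051 - (-0.4)·-1.4000) / (6.4) = 2.1805
  r = (9 - (-2.9)·2.0000 - (1)·1.9375 - (-4)·-1.4000) / (9.9) = 0.7336
  s = (-9 - (1)·2.0000 - (-2)·1.9375 - (-1)·1.5051) / (5) = -1.1240
Residual b − A·x = (-0.5119, -1.0738, 4.1384, -1.4156); ∞-norm = 4.1384

4.1384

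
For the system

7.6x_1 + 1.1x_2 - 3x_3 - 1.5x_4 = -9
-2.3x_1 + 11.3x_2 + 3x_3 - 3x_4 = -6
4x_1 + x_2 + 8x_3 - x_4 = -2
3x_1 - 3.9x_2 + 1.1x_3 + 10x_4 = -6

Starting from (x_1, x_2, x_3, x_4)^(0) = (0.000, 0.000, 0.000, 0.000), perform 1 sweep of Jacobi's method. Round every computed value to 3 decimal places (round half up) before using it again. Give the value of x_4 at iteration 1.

-0.600

Iteration 1:
  x_1 = (-9 - (1.1)·0.000 - (-3)·0.000 - (-1.5)·0.000) / (7.6) = -1.184
  x_2 = (-6 - (-2.3)·0.000 - (3)·0.000 - (-3)·0.000) / (11.3) = -0.531
  x_3 = (-2 - (4)·0.000 - (1)·0.000 - (-1)·0.000) / (8) = -0.250
  x_4 = (-6 - (3)·0.000 - (-3.9)·0.000 - (1.1)·0.000) / (10) = -0.600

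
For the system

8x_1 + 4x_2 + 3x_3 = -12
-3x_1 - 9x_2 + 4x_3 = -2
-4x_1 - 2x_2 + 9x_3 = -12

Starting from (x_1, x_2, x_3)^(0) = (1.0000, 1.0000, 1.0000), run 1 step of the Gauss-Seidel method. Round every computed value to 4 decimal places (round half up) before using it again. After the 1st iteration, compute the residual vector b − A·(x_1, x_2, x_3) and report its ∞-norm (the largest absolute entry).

Iteration 1:
  x_1 = (-12 - (4)·1.0000 - (3)·1.0000) / (8) = -2.3750
  x_2 = (-2 - (-3)·-2.3750 - (4)·1.0000) / (-9) = 1.4583
  x_3 = (-12 - (-4)·-2.3750 - (-2)·1.4583) / (9) = -2.0648
Residual b − A·x = (7.3612, 12.2589, -0.0002); ∞-norm = 12.2589

12.2589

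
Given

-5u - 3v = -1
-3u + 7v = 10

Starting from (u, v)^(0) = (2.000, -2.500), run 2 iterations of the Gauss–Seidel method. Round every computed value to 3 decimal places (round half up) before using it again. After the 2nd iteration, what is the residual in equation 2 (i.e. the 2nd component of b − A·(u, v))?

-0.002

Iteration 1:
  u = (-1 - (-3)·-2.500) / (-5) = 1.700
  v = (10 - (-3)·1.700) / (7) = 2.157
Iteration 2:
  u = (-1 - (-3)·2.157) / (-5) = -1.094
  v = (10 - (-3)·-1.094) / (7) = 0.960
Residual b − A·x = (-3.590, -0.002)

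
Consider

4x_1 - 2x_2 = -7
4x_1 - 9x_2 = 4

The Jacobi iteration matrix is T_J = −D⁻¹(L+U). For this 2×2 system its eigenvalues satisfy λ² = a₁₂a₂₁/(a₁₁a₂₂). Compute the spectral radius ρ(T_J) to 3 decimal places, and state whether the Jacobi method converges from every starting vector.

a₁₂a₂₁/(a₁₁a₂₂) = (-2)·(4) / ((4)·(-9)) = 0.222222
ρ = √|0.222222| = √0.222222 = 0.471
ρ < 1, so Jacobi converges

0.471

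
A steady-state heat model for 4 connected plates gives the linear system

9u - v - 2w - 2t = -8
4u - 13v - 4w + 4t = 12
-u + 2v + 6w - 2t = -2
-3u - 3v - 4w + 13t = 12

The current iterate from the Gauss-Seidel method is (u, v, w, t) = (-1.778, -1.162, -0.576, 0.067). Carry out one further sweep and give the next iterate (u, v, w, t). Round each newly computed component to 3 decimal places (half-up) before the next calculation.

(-1.131, -1.073, -0.142, 0.371)

One sweep:
  u = (-8 - (-1)·-1.162 - (-2)·-0.576 - (-2)·0.067) / (9) = -1.131
  v = (12 - (4)·-1.131 - (-4)·-0.576 - (4)·0.067) / (-13) = -1.073
  w = (-2 - (-1)·-1.131 - (2)·-1.073 - (-2)·0.067) / (6) = -0.142
  t = (12 - (-3)·-1.131 - (-3)·-1.073 - (-4)·-0.142) / (13) = 0.371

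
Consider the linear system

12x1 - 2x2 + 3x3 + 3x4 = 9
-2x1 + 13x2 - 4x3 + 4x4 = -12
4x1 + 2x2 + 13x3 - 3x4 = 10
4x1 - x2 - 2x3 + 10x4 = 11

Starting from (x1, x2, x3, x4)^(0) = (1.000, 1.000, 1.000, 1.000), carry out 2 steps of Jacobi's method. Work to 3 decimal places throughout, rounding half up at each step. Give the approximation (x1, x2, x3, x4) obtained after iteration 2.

Iteration 1:
  x1 = (9 - (-2)·1.000 - (3)·1.000 - (3)·1.000) / (12) = 0.417
  x2 = (-12 - (-2)·1.000 - (-4)·1.000 - (4)·1.000) / (13) = -0.769
  x3 = (10 - (4)·1.000 - (2)·1.000 - (-3)·1.000) / (13) = 0.538
  x4 = (11 - (4)·1.000 - (-1)·1.000 - (-2)·1.000) / (10) = 1.000
Iteration 2:
  x1 = (9 - (-2)·-0.769 - (3)·0.538 - (3)·1.000) / (12) = 0.237
  x2 = (-12 - (-2)·0.417 - (-4)·0.538 - (4)·1.000) / (13) = -1.001
  x3 = (10 - (4)·0.417 - (2)·-0.769 - (-3)·1.000) / (13) = 0.990
  x4 = (11 - (4)·0.417 - (-1)·-0.769 - (-2)·0.538) / (10) = 0.964

(0.237, -1.001, 0.990, 0.964)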